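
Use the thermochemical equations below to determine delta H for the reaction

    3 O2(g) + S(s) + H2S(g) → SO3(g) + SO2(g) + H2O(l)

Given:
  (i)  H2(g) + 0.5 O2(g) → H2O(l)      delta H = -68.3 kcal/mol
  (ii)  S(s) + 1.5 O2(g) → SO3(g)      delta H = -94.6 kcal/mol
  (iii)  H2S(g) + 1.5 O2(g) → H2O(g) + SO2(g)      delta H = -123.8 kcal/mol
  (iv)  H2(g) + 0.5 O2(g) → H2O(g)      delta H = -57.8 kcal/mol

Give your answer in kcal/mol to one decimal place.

delta H = -228.9 kcal/mol

(i) as written: -68.3 kcal/mol
(ii) as written: -94.6 kcal/mol
(iii) as written: -123.8 kcal/mol
(iv) reversed: +57.8 kcal/mol
Summing the manipulated equations, delta H = (1)·(-68.3) + (1)·(-94.6) + (1)·(-123.8) + (-1)·(-57.8) = -228.9 kcal/mol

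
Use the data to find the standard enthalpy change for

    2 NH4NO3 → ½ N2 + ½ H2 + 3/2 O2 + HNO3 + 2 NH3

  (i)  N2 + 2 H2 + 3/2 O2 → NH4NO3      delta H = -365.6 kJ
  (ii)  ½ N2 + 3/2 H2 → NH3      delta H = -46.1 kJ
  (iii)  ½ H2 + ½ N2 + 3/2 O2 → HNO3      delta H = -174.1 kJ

delta H = 464.9 kJ

(i) reversed and × 2 (reverse to put NH4NO3 on the reactant side; ×2 to match 2 NH4NO3 in the target): (-2)·(-365.6) = +731.2 kJ
(ii) × 2 (×2 to match 2 NH3 in the target): (2)·(-46.1) = -92.2 kJ
(iii) as written (HNO3 already on the product side): -174.1 kJ
Combining the equations, delta H = (-2)·(-365.6) + (2)·(-46.1) + (1)·(-174.1) = 464.9 kJ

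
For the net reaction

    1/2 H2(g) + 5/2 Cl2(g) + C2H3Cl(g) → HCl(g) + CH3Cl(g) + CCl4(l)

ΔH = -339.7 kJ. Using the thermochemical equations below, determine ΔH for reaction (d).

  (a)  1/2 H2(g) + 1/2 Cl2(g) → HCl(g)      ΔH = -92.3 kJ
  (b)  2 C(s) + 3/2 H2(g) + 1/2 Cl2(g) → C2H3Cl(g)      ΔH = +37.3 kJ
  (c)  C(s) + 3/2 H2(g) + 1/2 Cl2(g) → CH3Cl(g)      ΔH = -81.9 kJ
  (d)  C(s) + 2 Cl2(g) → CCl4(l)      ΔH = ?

ΔH = -128.2 kJ

(a) as written (HCl(g) already on the product side): -92.3 kJ
(b) reversed (C2H3Cl(g) must end up as a reactant): -37.3 kJ
(c) as written (CH3Cl(g) already on the product side): -81.9 kJ
(d) as written (CCl4(l) already on the product side): contributes x
-339.7 = (-92.3) + (-37.3) + (-81.9) + x
x = (-339.7 − (-211.5)) / (1) = -128.2 kJ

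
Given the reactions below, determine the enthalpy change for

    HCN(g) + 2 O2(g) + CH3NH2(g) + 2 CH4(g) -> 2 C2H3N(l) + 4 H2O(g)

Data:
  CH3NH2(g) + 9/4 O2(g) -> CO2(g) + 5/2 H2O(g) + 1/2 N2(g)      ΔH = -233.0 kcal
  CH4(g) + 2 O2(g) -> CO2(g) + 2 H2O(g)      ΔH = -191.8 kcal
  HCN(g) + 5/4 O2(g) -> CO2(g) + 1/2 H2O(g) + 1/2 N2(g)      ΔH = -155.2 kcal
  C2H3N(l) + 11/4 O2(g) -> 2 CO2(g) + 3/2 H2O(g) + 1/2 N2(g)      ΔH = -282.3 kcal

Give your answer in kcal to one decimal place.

equation 1 as written (CH3NH2(g) already on the reactant side): -233.0 kcal
equation 2 × 2 (scale by 2 for the 2 CH4(g)): (2)·(-191.8) = -383.6 kcal
equation 3 as written (HCN(g) already on the reactant side): -155.2 kcal
equation 4 reversed and × 2 (C2H3N(l) must end up as a product; scale by 2 for the 2 C2H3N(l)): (-2)·(-282.3) = +564.6 kcal
Combining the equations, ΔH = (1)·(-233.0) + (2)·(-191.8) + (1)·(-155.2) + (-2)·(-282.3) = -207.2 kcal

ΔH = -207.2 kcal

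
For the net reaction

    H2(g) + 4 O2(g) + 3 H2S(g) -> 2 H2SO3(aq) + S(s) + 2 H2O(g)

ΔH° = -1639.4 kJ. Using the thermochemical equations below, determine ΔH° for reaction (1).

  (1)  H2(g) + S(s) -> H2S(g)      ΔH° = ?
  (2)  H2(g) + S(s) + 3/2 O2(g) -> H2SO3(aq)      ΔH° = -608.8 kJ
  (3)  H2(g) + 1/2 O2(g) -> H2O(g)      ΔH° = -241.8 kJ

ΔH° = -20.6 kJ

(1) reversed and × 3 (reverse to put H2S(g) on the reactant side; scale by 3 for the 3 H2S(g)): contributes −3·x
(2) × 2 (×2 to match 2 H2SO3(aq) in the target): (2)·(-608.8) = -1217.6 kJ
(3) × 2 (scale by 2 for the 2 H2O(g)): (2)·(-241.8) = -483.6 kJ
-1639.4 = (-1217.6) + (-483.6) − 3·x
x = (-1639.4 − (-1701.2)) / (-3) = -20.6 kJ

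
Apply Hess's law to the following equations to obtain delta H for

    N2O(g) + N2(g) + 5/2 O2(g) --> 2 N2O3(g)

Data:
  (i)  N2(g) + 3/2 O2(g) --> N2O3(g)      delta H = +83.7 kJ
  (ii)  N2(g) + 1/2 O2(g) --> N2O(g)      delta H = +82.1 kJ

(i) × 2 (scale by 2 for the 2 N2O3(g)): (2)·(+83.7) = +167.4 kJ
(ii) reversed (reverse to put N2O(g) on the reactant side): -82.1 kJ
delta H = (+167.4) + (-82.1) = 85.3 kJ

delta H = 85.3 kJ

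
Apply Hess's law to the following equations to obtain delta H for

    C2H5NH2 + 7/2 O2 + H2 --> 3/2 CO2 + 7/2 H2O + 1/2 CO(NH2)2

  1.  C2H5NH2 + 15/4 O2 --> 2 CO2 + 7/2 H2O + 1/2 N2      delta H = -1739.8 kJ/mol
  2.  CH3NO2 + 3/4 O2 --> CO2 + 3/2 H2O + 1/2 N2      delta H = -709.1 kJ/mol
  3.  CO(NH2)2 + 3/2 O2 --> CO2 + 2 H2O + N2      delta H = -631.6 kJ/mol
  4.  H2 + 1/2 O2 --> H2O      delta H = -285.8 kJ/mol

delta H = -1709.8 kJ/mol

eq. 1 as written: -1739.8 kJ/mol
eq. 2: not needed.
eq. 3 reversed and × 1/2: (-1/2)·(-631.6) = +315.8 kJ/mol
eq. 4 as written: -285.8 kJ/mol
Since enthalpy is a state function, delta H = (-1739.8) + (+315.8) + (-285.8) = -1709.8 kJ/mol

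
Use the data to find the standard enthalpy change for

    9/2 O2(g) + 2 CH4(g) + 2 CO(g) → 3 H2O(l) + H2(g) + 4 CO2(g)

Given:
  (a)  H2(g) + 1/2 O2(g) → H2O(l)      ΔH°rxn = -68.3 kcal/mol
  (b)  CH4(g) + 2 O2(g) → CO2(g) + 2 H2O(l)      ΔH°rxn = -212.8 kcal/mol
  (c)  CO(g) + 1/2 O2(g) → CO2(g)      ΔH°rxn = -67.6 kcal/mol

ΔH°rxn = -492.5 kcal/mol

(a) reversed: +68.3 kcal/mol
(b) × 2: (2)·(-212.8) = -425.6 kcal/mol
(c) × 2: (2)·(-67.6) = -135.2 kcal/mol
Since enthalpy is a state function, ΔH°rxn = (-1)·(-68.3) + (2)·(-212.8) + (2)·(-67.6) = -492.5 kcal/mol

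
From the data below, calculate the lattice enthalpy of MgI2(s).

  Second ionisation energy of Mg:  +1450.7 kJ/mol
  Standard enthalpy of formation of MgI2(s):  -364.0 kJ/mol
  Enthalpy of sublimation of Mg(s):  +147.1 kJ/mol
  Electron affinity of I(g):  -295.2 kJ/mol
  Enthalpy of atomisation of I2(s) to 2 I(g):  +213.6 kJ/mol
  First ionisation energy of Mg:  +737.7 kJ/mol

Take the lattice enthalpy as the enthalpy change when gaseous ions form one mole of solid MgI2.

ΔHf° = 1·ΔHsub + 1·(ΣIE) + 1·D(I2) + 2·EA + U
-364.0 = 1·(+147.1) + 1·(+2188.4) + 1·(+213.6) + 2·(-295.2) + U
U = -364.0 − (+1958.7) = -2322.7 kJ/mol

U = -2322.7 kJ/mol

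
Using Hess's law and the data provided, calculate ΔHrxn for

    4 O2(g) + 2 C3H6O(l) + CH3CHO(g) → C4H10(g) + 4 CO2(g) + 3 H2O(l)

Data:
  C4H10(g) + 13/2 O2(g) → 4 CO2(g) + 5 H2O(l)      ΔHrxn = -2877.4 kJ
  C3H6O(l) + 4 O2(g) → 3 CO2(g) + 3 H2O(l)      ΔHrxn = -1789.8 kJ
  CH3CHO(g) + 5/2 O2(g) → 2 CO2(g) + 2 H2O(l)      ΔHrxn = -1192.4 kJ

ΔHrxn = -1894.6 kJ

equation 1 reversed: +2877.4 kJ
equation 2 × 2: (2)·(-1789.8) = -3579.6 kJ
equation 3 as written: -1192.4 kJ
Summing the manipulated equations, ΔHrxn = (+2877.4) + (-3579.6) + (-1192.4) = -1894.6 kJ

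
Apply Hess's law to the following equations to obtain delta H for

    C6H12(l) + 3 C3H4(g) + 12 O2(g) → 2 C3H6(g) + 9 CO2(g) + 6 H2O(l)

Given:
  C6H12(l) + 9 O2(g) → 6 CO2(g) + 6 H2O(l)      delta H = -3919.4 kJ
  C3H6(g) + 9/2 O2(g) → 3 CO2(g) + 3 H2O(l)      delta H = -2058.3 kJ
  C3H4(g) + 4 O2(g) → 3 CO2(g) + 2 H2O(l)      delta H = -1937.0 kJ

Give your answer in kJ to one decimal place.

delta H = -5613.8 kJ

equation 1 as written (C6H12(l) already on the reactant side): -3919.4 kJ
equation 2 reversed and × 2 (C3H6(g) must end up as a product; scale by 2 for the 2 C3H6(g)): (-2)·(-2058.3) = +4116.6 kJ
equation 3 × 3 (scale by 3 for the 3 C3H4(g)): (3)·(-1937.0) = -5811.0 kJ
By Hess's law, delta H = (-3919.4) + (+4116.6) + (-5811.0) = -5613.8 kJ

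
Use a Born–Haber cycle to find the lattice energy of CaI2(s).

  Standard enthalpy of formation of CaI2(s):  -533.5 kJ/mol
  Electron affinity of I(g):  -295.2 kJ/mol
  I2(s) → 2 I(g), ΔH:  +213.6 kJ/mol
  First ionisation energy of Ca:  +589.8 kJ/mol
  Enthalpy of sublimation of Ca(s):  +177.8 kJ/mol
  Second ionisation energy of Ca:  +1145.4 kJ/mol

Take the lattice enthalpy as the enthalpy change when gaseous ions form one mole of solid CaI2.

U = -2069.7 kJ/mol

ΔHf° = 1·ΔHsub + 1·(ΣIE) + 1·D(I2) + 2·EA + U
-533.5 = 1·(+177.8) + 1·(+1735.2) + 1·(+213.6) + 2·(-295.2) + U
U = -533.5 − (+1536.2) = -2069.7 kJ/mol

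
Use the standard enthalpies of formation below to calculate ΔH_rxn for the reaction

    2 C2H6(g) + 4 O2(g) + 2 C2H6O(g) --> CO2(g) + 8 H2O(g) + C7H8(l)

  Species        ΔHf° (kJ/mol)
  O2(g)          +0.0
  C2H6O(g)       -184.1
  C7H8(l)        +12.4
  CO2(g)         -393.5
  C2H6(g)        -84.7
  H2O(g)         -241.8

ΔH_rxn = -1777.9 kJ/mol

ΔH°rxn = Σ nΔHf°(products) − Σ nΔHf°(reactants).
Products: 1·(-393.5) + 8·(-241.8) + 1·(+12.4) = -2315.5
Reactants: 2·(-84.7) + 4·(+0.0) + 2·(-184.1) = -537.6
ΔH_rxn = (-2315.5) − (-537.6) = -1777.9 kJ/mol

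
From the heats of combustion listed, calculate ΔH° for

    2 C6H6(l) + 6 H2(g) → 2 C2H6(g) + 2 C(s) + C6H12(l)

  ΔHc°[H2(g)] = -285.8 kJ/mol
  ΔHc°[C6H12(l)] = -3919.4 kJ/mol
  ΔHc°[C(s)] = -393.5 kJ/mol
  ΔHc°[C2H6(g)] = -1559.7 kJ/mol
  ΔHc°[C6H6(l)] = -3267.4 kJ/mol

ΔH° = -423.8 kJ/mol

Using ΔH = Σ nΔHc°(reactants) − Σ nΔHc°(products):
= [2·(-3267.4) + 6·(-285.8)] − [2·(-1559.7) + 2·(-393.5) + 1·(-3919.4)]
= -423.8 kJ/mol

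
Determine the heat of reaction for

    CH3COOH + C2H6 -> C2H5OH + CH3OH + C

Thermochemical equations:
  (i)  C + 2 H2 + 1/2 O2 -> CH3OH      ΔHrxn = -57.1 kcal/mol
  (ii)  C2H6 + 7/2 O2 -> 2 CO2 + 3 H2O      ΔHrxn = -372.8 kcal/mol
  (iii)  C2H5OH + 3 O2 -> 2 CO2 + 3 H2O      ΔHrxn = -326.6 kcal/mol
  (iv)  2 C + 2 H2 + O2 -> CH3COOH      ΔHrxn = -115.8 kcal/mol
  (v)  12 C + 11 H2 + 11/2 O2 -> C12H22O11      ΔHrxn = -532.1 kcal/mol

(i) as written (CH3OH already on the product side): -57.1 kcal/mol
(ii) as written (C2H6 already on the reactant side): -372.8 kcal/mol
(iii) reversed (C2H5OH must end up as a product): +326.6 kcal/mol
(iv) reversed (CH3COOH must end up as a reactant): +115.8 kcal/mol
(v): not needed (C12H22O11 appears nowhere else).
ΔHrxn = (-57.1) + (-372.8) + (+326.6) + (+115.8) = 12.5 kcal/mol

ΔHrxn = 12.5 kcal/mol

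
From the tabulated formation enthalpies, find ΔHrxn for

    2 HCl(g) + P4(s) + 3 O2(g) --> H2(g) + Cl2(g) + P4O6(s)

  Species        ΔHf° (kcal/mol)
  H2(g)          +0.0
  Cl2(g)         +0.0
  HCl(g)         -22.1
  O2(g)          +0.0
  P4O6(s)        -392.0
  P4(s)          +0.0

ΔHrxn = -347.8 kcal/mol

Products: 1·(+0.0) + 1·(+0.0) + 1·(-392.0) = -392.0
Reactants: 2·(-22.1) + 1·(+0.0) + 3·(+0.0) = -44.2
ΔHrxn = (-392.0) − (-44.2) = -347.8 kcal/mol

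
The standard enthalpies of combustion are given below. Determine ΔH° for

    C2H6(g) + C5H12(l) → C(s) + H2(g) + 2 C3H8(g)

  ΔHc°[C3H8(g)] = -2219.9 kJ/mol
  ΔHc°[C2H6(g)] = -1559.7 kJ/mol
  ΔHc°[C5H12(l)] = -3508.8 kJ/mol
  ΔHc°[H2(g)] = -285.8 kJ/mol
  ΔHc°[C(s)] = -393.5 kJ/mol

With combustion enthalpies, reactants minus products:
= [1·(-1559.7) + 1·(-3508.8)] − [1·(-393.5) + 1·(-285.8) + 2·(-2219.9)]
= 50.6 kJ/mol

ΔH° = 50.6 kJ/mol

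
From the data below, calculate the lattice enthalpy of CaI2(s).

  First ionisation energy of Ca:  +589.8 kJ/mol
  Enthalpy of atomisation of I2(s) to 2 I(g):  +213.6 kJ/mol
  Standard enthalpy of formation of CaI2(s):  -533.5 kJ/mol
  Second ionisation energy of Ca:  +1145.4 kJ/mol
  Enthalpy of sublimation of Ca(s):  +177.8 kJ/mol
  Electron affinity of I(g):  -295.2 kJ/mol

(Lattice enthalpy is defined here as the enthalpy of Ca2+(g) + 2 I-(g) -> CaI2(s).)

U = -2069.7 kJ/mol

ΔHf° = 1·ΔHsub + 1·(ΣIE) + 1·D(I2) + 2·EA + U
-533.5 = 1·(+177.8) + 1·(+1735.2) + 1·(+213.6) + 2·(-295.2) + U
U = -533.5 − (+1536.2) = -2069.7 kJ/mol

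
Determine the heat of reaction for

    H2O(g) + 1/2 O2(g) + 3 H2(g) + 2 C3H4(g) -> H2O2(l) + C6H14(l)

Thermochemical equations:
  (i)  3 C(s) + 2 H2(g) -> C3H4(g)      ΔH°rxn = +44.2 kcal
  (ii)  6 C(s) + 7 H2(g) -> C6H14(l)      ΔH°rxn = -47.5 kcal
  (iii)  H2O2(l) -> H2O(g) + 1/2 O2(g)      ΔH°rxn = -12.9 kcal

(i) reversed and × 2 (C3H4(g) must end up as a reactant; scale by 2 for the 2 C3H4(g)): (-2)·(+44.2) = -88.4 kcal
(ii) as written (C6H14(l) already on the product side): -47.5 kcal
(iii) reversed (H2O2(l) must end up as a product): +12.9 kcal
By Hess's law, ΔH°rxn = (-2)·(+44.2) + (1)·(-47.5) + (-1)·(-12.9) = -123.0 kcal

ΔH°rxn = -123.0 kcal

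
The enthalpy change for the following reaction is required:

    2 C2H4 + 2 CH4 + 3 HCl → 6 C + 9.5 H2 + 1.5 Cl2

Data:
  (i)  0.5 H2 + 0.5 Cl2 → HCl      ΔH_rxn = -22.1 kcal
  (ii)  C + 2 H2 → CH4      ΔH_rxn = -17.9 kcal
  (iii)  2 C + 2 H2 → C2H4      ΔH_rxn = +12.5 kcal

ΔH_rxn = 77.1 kcal

(i) reversed and × 3 (reverse to put HCl on the reactant side; scale by 3 for the 3 HCl): (-3)·(-22.1) = +66.3 kcal
(ii) reversed and × 2 (reverse to put CH4 on the reactant side; ×2 to match 2 CH4 in the target): (-2)·(-17.9) = +35.8 kcal
(iii) reversed and × 2 (reverse to put C2H4 on the reactant side; scale by 2 for the 2 C2H4): (-2)·(+12.5) = -25.0 kcal
ΔH_rxn = (+66.3) + (+35.8) + (-25.0) = 77.1 kcal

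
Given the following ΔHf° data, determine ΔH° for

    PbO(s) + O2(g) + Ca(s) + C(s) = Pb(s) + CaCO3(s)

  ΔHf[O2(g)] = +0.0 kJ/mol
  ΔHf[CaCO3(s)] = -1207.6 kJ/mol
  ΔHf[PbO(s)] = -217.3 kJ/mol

ΔH° = -990.3 kJ/mol

ΔH°rxn = Σ nΔHf°(products) − Σ nΔHf°(reactants).
Products: 1·(+0.0) + 1·(-1207.6) = -1207.6
Reactants: 1·(-217.3) + 1·(+0.0) + 1·(+0.0) + 1·(+0.0) = -217.3
ΔH° = (-1207.6) − (-217.3) = -990.3 kJ/mol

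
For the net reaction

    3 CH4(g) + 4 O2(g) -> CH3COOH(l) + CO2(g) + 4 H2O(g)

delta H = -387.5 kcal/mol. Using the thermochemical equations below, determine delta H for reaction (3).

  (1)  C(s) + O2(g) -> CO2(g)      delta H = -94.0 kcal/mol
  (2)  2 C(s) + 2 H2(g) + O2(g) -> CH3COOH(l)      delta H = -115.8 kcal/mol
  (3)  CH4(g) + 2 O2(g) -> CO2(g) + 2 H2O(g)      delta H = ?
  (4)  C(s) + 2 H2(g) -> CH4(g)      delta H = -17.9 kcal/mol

delta H = -191.8 kcal/mol

(1) reversed: +94.0 kcal/mol
(2) as written: -115.8 kcal/mol
(3) × 2: contributes 2·x
(4) reversed: +17.9 kcal/mol
-387.5 = (+94.0) + (-115.8) + (+17.9) + 2·x
x = (-387.5 − (-3.9)) / (2) = -191.8 kcal/mol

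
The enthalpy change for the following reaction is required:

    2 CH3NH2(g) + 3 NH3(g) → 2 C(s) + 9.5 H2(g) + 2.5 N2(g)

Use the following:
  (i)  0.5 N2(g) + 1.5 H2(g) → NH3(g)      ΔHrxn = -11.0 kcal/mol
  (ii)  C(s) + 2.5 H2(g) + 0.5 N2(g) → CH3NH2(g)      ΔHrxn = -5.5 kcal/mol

(i) reversed and × 3: (-3)·(-11.0) = +33.0 kcal/mol
(ii) reversed and × 2: (-2)·(-5.5) = +11.0 kcal/mol
ΔHrxn = (-3)·(-11.0) + (-2)·(-5.5) = 44.0 kcal/mol

ΔHrxn = 44.0 kcal/mol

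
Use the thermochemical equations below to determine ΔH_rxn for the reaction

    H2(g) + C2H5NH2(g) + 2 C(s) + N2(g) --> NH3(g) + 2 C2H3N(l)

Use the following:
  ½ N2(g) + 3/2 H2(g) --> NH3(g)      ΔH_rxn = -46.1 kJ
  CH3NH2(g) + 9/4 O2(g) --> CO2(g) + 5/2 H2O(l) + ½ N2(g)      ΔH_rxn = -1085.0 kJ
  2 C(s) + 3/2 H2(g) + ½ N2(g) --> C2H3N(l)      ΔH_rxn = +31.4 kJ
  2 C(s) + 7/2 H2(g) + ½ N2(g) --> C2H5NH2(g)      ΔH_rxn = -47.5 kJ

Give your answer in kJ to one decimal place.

equation 1 as written (NH3(g) already on the product side): -46.1 kJ
equation 2: not needed (CH3NH2(g) appears nowhere else).
equation 3 × 2 (×2 to match 2 C2H3N(l) in the target): (2)·(+31.4) = +62.8 kJ
equation 4 reversed (reverse to put C2H5NH2(g) on the reactant side): +47.5 kJ
Since enthalpy is a state function, ΔH_rxn = (-46.1) + (+62.8) + (+47.5) = 64.2 kJ

ΔH_rxn = 64.2 kJ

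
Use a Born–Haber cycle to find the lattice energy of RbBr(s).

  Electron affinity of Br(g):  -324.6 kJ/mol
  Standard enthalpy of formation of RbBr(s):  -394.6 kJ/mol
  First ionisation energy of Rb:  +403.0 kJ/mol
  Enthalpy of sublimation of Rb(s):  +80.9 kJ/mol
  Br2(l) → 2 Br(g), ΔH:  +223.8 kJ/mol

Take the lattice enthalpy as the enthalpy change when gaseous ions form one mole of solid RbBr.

U = -665.8 kJ/mol

ΔHf° = 1·ΔHsub + 1·(ΣIE) + 1/2·D(Br2) + 1·EA + U
-394.6 = 1·(+80.9) + 1·(+403.0) + 1/2·(+223.8) + 1·(-324.6) + U
U = -394.6 − (+271.2) = -665.8 kJ/mol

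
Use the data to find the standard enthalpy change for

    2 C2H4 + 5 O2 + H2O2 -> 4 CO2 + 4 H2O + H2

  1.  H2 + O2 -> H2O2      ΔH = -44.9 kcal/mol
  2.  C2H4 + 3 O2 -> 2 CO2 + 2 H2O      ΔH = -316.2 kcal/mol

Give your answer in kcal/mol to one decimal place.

ΔH = -587.5 kcal/mol

eq. 1 reversed (H2O2 must end up as a reactant): +44.9 kcal/mol
eq. 2 × 2 (×2 to match 2 C2H4 in the target): (2)·(-316.2) = -632.4 kcal/mol
ΔH = (+44.9) + (-632.4) = -587.5 kcal/mol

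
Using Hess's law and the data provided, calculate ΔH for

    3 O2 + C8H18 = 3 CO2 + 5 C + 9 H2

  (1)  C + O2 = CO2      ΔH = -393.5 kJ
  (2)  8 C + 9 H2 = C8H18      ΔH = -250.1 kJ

ΔH = -930.4 kJ

(1) × 3: (3)·(-393.5) = -1180.5 kJ
(2) reversed: +250.1 kJ
Since enthalpy is a state function, ΔH = (-1180.5) + (+250.1) = -930.4 kJ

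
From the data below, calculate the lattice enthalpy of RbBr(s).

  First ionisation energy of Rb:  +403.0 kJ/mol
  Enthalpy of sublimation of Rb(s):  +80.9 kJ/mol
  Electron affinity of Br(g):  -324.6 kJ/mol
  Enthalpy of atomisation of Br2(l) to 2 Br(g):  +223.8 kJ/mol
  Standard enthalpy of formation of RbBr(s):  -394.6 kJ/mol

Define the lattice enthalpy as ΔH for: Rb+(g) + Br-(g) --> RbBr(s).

ΔHf° = 1·ΔHsub + 1·(ΣIE) + 1/2·D(Br2) + 1·EA + U
-394.6 = 1·(+80.9) + 1·(+403.0) + 1/2·(+223.8) + 1·(-324.6) + U
U = -394.6 − (+271.2) = -665.8 kJ/mol

U = -665.8 kJ/mol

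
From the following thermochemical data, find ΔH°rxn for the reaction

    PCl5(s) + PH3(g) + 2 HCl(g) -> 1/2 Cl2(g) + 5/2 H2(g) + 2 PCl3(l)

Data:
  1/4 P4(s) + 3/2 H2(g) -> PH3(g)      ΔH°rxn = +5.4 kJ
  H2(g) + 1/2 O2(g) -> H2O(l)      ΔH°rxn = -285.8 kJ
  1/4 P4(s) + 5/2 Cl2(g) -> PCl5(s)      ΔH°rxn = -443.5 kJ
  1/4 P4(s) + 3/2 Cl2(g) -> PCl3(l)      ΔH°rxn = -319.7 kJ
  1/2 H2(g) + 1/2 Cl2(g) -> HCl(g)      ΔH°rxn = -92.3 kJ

equation 1 reversed: -5.4 kJ
equation 2: not needed.
equation 3 reversed: +443.5 kJ
equation 4 × 2: (2)·(-319.7) = -639.4 kJ
equation 5 reversed and × 2: (-2)·(-92.3) = +184.6 kJ
By Hess's law, ΔH°rxn = (-5.4) + (+443.5) + (-639.4) + (+184.6) = -16.7 kJ

ΔH°rxn = -16.7 kJ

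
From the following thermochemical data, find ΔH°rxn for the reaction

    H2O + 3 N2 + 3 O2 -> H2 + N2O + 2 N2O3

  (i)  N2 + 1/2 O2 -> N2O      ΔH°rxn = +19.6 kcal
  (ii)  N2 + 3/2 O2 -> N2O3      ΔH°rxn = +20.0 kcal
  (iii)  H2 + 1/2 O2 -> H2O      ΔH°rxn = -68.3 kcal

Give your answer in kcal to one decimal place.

(i) as written: +19.6 kcal
(ii) × 2: (2)·(+20.0) = +40.0 kcal
(iii) reversed: +68.3 kcal
Combining the equations, ΔH°rxn = (1)·(+19.6) + (2)·(+20.0) + (-1)·(-68.3) = 127.9 kcal

ΔH°rxn = 127.9 kcal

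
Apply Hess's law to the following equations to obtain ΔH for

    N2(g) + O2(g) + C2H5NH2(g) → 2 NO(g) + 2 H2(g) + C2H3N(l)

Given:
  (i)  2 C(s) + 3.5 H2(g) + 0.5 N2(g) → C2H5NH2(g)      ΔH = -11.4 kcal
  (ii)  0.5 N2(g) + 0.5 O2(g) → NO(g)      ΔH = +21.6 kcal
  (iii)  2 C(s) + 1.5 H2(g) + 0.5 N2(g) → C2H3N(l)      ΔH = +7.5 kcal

(i) reversed (C2H5NH2(g) must end up as a reactant): +11.4 kcal
(ii) × 2 (scale by 2 for the 2 NO(g)): (2)·(+21.6) = +43.2 kcal
(iii) as written (C2H3N(l) already on the product side): +7.5 kcal
Since enthalpy is a state function, ΔH = (+11.4) + (+43.2) + (+7.5) = 62.1 kcal

ΔH = 62.1 kcal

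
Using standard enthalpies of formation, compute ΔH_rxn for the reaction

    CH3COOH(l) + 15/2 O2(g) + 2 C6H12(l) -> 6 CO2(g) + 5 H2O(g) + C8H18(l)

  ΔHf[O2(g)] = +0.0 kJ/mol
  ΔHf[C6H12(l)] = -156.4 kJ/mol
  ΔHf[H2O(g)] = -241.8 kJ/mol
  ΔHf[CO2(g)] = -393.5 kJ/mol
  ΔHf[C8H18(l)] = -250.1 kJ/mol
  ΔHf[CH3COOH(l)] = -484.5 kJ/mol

ΔH°rxn = Σ nΔHf°(products) − Σ nΔHf°(reactants).
Products: 6·(-393.5) + 5·(-241.8) + 1·(-250.1) = -3820.1
Reactants: 1·(-484.5) + 15/2·(+0.0) + 2·(-156.4) = -797.3
ΔH_rxn = (-3820.1) − (-797.3) = -3022.8 kJ/mol

ΔH_rxn = -3022.8 kJ/mol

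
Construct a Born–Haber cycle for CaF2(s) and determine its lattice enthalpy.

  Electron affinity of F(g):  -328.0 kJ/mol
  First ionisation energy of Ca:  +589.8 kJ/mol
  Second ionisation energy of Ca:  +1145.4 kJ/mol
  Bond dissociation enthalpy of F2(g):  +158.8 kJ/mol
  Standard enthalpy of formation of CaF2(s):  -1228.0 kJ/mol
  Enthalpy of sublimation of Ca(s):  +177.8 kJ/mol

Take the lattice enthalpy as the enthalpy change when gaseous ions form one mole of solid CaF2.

U = -2643.8 kJ/mol

ΔHf° = 1·ΔHsub + 1·(ΣIE) + 1·D(F2) + 2·EA + U
-1228.0 = 1·(+177.8) + 1·(+1735.2) + 1·(+158.8) + 2·(-328.0) + U
U = -1228.0 − (+1415.8) = -2643.8 kJ/mol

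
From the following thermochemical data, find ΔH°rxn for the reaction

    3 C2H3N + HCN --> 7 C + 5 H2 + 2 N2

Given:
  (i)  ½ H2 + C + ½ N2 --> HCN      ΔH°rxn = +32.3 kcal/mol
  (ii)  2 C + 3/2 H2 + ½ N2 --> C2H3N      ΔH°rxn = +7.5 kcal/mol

(i) reversed: -32.3 kcal/mol
(ii) reversed and × 3: (-3)·(+7.5) = -22.5 kcal/mol
Summing the manipulated equations, ΔH°rxn = (-1)·(+32.3) + (-3)·(+7.5) = -54.8 kcal/mol

ΔH°rxn = -54.8 kcal/mol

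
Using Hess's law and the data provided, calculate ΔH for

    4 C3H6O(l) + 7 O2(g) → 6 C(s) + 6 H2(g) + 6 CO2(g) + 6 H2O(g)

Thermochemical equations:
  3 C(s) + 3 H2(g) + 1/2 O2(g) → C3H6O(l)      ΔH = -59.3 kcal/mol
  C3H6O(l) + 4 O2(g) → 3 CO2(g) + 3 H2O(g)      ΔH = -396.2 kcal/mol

ΔH = -673.8 kcal/mol

equation 1 reversed and × 2: (-2)·(-59.3) = +118.6 kcal/mol
equation 2 × 2: (2)·(-396.2) = -792.4 kcal/mol
ΔH = (-2)·(-59.3) + (2)·(-396.2) = -673.8 kcal/mol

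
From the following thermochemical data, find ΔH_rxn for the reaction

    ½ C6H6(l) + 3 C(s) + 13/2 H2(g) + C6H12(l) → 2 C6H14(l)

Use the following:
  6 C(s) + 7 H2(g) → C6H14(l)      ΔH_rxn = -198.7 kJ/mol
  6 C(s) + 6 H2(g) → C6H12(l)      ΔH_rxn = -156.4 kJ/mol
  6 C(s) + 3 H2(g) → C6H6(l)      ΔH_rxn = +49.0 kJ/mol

ΔH_rxn = -265.5 kJ/mol

equation 1 × 2: (2)·(-198.7) = -397.4 kJ/mol
equation 2 reversed: +156.4 kJ/mol
equation 3 reversed and × 1/2: (-1/2)·(+49.0) = -24.5 kJ/mol
Combining the equations, ΔH_rxn = (2)·(-198.7) + (-1)·(-156.4) + (-1/2)·(+49.0) = -265.5 kJ/mol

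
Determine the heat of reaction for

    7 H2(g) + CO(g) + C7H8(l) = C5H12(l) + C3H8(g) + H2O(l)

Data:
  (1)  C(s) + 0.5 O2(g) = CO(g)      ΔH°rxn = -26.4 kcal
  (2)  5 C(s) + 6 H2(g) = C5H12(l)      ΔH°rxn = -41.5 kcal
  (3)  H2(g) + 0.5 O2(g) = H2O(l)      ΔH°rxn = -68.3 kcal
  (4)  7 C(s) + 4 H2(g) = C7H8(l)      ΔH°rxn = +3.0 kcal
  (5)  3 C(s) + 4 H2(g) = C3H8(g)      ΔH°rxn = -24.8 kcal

(1) reversed (reverse to put CO(g) on the reactant side): +26.4 kcal
(2) as written (C5H12(l) already on the product side): -41.5 kcal
(3) as written (H2O(l) already on the product side): -68.3 kcal
(4) reversed (C7H8(l) must end up as a reactant): -3.0 kcal
(5) as written (C3H8(g) already on the product side): -24.8 kcal
ΔH°rxn = (+26.4) + (-41.5) + (-68.3) + (-3.0) + (-24.8) = -111.2 kcal

ΔH°rxn = -111.2 kcal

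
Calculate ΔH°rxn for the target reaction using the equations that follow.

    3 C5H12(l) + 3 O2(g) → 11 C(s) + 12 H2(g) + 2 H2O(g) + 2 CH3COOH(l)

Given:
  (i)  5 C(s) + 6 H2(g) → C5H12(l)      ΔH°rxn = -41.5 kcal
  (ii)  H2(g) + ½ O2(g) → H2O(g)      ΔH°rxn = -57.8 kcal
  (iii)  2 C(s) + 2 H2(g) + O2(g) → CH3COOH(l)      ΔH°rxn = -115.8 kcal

(i) reversed and × 3: (-3)·(-41.5) = +124.5 kcal
(ii) × 2: (2)·(-57.8) = -115.6 kcal
(iii) × 2: (2)·(-115.8) = -231.6 kcal
Combining the equations, ΔH°rxn = (+124.5) + (-115.6) + (-231.6) = -222.7 kcal

ΔH°rxn = -222.7 kcal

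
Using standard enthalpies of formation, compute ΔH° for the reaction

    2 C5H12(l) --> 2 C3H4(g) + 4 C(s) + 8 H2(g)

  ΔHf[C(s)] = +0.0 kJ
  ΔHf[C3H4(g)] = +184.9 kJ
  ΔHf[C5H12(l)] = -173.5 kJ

Products: 2·(+184.9) + 4·(+0.0) + 8·(+0.0) = +369.8
Reactants: 2·(-173.5) = -347.0
ΔH° = (+369.8) − (-347.0) = 716.8 kJ

ΔH° = 716.8 kJ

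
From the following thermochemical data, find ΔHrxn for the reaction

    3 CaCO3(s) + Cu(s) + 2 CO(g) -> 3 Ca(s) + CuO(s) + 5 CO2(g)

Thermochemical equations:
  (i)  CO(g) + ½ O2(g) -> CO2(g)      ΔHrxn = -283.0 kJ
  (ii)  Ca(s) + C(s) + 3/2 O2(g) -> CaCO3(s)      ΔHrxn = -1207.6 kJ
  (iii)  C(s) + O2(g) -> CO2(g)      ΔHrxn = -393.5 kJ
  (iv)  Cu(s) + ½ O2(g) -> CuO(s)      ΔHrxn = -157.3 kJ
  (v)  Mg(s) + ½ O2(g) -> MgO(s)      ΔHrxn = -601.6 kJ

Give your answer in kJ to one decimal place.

(i) × 2: (2)·(-283.0) = -566.0 kJ
(ii) reversed and × 3: (-3)·(-1207.6) = +3622.8 kJ
(iii) × 3: (3)·(-393.5) = -1180.5 kJ
(iv) as written: -157.3 kJ
(v): not needed.
Since enthalpy is a state function, ΔHrxn = (-566.0) + (+3622.8) + (-1180.5) + (-157.3) = 1719.0 kJ

ΔHrxn = 1719.0 kJ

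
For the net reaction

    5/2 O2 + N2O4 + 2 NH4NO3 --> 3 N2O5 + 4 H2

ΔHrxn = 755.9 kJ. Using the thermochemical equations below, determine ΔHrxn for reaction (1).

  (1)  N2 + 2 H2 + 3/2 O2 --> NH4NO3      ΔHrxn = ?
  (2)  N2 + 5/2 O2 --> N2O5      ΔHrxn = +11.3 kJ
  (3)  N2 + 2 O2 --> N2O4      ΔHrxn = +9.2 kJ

ΔHrxn = -365.6 kJ

(1) reversed and × 2 (NH4NO3 must end up as a reactant; scale by 2 for the 2 NH4NO3): contributes −2·x
(2) × 3 (scale by 3 for the 3 N2O5): (3)·(+11.3) = +33.9 kJ
(3) reversed (reverse to put N2O4 on the reactant side): -9.2 kJ
+755.9 = (+33.9) + (-9.2) − 2·x
x = (+755.9 − (+24.7)) / (-2) = -365.6 kJ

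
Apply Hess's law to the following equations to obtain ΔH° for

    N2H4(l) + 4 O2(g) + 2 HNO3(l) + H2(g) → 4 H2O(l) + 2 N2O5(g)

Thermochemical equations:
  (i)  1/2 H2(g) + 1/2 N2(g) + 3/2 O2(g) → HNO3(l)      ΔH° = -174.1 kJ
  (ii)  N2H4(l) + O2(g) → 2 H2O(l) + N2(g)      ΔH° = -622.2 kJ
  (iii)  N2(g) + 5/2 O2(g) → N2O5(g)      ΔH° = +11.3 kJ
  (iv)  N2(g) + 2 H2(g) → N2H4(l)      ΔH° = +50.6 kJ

(i) reversed and × 2 (HNO3(l) must end up as a reactant; ×2 to match 2 HNO3(l) in the target): (-2)·(-174.1) = +348.2 kJ
(ii) × 2 (×2 to match 4 H2O(l) in the target): (2)·(-622.2) = -1244.4 kJ
(iii) × 2 (×2 to match 2 N2O5(g) in the target): (2)·(+11.3) = +22.6 kJ
(iv) as written: +50.6 kJ
By Hess's law, ΔH° = (-2)·(-174.1) + (2)·(-622.2) + (2)·(+11.3) + (1)·(+50.6) = -823.0 kJ

ΔH° = -823.0 kJ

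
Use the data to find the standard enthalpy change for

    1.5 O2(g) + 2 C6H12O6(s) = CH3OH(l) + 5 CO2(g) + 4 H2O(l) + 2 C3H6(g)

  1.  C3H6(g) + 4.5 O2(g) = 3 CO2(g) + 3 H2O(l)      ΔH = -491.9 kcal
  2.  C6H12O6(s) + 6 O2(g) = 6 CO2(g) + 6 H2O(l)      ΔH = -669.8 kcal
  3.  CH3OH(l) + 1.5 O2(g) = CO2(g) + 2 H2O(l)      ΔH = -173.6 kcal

eq. 1 reversed and × 2: (-2)·(-491.9) = +983.8 kcal
eq. 2 × 2: (2)·(-669.8) = -1339.6 kcal
eq. 3 reversed: +173.6 kcal
ΔH = (+983.8) + (-1339.6) + (+173.6) = -182.2 kcal

ΔH = -182.2 kcal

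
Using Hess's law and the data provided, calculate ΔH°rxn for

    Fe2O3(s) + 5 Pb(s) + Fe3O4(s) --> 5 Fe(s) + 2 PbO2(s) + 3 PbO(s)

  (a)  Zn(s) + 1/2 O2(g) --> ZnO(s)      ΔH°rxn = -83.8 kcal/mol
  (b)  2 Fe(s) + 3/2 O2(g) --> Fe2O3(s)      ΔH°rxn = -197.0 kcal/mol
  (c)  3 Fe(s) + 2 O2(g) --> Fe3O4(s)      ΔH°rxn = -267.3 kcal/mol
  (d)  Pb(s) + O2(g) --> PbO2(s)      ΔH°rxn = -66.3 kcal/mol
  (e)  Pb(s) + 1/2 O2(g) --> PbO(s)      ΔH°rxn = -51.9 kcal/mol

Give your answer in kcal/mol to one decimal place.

(a): not needed (Zn(s) appears nowhere else).
(b) reversed (reverse to put Fe2O3(s) on the reactant side): +197.0 kcal/mol
(c) reversed (Fe3O4(s) must end up as a reactant): +267.3 kcal/mol
(d) × 2 (×2 to match 2 PbO2(s) in the target): (2)·(-66.3) = -132.6 kcal/mol
(e) × 3 (scale by 3 for the 3 PbO(s)): (3)·(-51.9) = -155.7 kcal/mol
Combining the equations, ΔH°rxn = (-1)·(-197.0) + (-1)·(-267.3) + (2)·(-66.3) + (3)·(-51.9) = 176.0 kcal/mol

ΔH°rxn = 176.0 kcal/mol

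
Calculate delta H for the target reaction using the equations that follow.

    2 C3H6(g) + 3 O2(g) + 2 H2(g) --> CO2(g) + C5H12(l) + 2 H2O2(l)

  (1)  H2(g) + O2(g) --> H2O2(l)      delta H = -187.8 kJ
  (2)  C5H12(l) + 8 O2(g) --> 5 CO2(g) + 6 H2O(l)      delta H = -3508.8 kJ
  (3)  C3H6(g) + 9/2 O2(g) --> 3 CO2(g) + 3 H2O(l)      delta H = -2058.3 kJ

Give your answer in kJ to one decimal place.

(1) × 2: (2)·(-187.8) = -375.6 kJ
(2) reversed: +3508.8 kJ
(3) × 2: (2)·(-2058.3) = -4116.6 kJ
delta H = (2)·(-187.8) + (-1)·(-3508.8) + (2)·(-2058.3) = -983.4 kJ

delta H = -983.4 kJ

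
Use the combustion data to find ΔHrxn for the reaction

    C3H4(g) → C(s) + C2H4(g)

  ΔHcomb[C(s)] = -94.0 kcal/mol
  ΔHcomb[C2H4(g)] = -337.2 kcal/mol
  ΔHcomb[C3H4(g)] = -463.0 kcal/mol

With combustion enthalpies, reactants minus products:
= [1·(-463.0)] − [1·(-94.0) + 1·(-337.2)]
= -31.8 kcal/mol

ΔHrxn = -31.8 kcal/mol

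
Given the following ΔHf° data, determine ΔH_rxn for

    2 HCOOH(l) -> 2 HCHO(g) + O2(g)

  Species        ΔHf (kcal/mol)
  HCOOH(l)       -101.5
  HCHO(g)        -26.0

Products: 2·(-26.0) + 1·(+0.0) = -52.0
Reactants: 2·(-101.5) = -203.0
ΔH_rxn = (-52.0) − (-203.0) = 151.0 kcal/mol

ΔH_rxn = 151.0 kcal/mol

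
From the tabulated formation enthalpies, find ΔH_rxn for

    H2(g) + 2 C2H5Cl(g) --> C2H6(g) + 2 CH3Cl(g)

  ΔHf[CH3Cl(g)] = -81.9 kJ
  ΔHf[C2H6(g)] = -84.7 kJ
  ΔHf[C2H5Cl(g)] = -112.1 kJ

ΔH°rxn = Σ nΔHf°(products) − Σ nΔHf°(reactants).
Products: 1·(-84.7) + 2·(-81.9) = -248.5
Reactants: 1·(+0.0) + 2·(-112.1) = -224.2
ΔH_rxn = (-248.5) − (-224.2) = -24.3 kJ

ΔH_rxn = -24.3 kJ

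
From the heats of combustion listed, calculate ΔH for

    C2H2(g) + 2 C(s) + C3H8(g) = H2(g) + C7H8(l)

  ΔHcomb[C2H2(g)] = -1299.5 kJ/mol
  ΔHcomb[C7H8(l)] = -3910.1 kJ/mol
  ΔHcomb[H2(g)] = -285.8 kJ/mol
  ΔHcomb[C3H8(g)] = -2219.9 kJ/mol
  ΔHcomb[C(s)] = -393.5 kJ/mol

With combustion enthalpies, reactants minus products:
= [1·(-1299.5) + 2·(-393.5) + 1·(-2219.9)] − [1·(-285.8) + 1·(-3910.1)]
= -110.5 kJ/mol

ΔH = -110.5 kJ/mol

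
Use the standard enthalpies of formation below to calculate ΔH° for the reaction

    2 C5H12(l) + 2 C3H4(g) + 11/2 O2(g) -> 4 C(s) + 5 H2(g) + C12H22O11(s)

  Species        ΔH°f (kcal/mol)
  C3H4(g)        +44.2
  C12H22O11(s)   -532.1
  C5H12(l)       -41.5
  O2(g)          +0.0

ΔH° = -537.5 kcal/mol

Products: 4·(+0.0) + 5·(+0.0) + 1·(-532.1) = -532.1
Reactants: 2·(-41.5) + 2·(+44.2) + 11/2·(+0.0) = +5.4
ΔH° = (-532.1) − (+5.4) = -537.5 kcal/mol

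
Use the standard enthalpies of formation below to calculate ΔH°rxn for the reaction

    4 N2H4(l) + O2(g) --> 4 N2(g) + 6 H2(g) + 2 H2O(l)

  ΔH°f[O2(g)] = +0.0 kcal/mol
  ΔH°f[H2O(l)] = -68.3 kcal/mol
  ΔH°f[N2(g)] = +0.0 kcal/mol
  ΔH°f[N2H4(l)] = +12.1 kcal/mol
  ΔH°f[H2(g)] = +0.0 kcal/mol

ΔH°rxn = Σ nΔHf°(products) − Σ nΔHf°(reactants).
Products: 4·(+0.0) + 6·(+0.0) + 2·(-68.3) = -136.6
Reactants: 4·(+12.1) + 1·(+0.0) = +48.4
ΔH°rxn = (-136.6) − (+48.4) = -185.0 kcal/mol

ΔH°rxn = -185.0 kcal/mol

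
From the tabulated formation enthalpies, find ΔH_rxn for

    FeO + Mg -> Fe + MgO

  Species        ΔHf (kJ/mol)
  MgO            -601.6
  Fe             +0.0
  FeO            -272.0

ΔH°rxn = Σ nΔHf°(products) − Σ nΔHf°(reactants).
Products: 1·(+0.0) + 1·(-601.6) = -601.6
Reactants: 1·(-272.0) + 1·(+0.0) = -272.0
ΔH_rxn = (-601.6) − (-272.0) = -329.6 kJ/mol

ΔH_rxn = -329.6 kJ/mol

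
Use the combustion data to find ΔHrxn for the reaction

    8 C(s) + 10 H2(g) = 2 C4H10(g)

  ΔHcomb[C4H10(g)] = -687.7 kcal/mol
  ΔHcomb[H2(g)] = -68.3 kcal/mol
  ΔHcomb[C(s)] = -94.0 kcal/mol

With combustion enthalpies, reactants minus products:
= [8·(-94.0) + 10·(-68.3)] − [2·(-687.7)]
= -59.6 kcal/mol

ΔHrxn = -59.6 kcal/mol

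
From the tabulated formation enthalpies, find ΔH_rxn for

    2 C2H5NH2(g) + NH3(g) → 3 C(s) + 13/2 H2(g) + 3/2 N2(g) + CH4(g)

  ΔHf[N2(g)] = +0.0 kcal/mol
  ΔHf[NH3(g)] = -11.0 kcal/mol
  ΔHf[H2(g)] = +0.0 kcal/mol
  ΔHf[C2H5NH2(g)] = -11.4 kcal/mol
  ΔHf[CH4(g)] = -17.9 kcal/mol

Products: 3·(+0.0) + 13/2·(+0.0) + 3/2·(+0.0) + 1·(-17.9) = -17.9
Reactants: 2·(-11.4) + 1·(-11.0) = -33.8
ΔH_rxn = (-17.9) − (-33.8) = 15.9 kcal/mol

ΔH_rxn = 15.9 kcal/mol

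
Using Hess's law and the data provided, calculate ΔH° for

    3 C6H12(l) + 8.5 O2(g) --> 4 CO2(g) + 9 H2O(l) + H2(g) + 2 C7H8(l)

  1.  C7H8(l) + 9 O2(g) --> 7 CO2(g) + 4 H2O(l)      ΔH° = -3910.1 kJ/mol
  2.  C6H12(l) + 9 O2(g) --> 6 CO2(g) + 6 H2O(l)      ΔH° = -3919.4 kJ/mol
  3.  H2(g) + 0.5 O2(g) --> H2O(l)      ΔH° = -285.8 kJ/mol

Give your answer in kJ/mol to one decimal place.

eq. 1 reversed and × 2: (-2)·(-3910.1) = +7820.2 kJ/mol
eq. 2 × 3: (3)·(-3919.4) = -11758.2 kJ/mol
eq. 3 reversed: +285.8 kJ/mol
Combining the equations, ΔH° = (+7820.2) + (-11758.2) + (+285.8) = -3652.2 kJ/mol

ΔH° = -3652.2 kJ/mol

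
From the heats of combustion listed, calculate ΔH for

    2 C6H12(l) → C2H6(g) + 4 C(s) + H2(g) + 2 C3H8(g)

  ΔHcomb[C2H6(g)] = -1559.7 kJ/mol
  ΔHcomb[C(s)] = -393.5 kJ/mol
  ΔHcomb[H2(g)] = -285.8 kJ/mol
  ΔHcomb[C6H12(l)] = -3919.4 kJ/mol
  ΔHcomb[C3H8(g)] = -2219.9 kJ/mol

ΔH = 20.5 kJ/mol

Using ΔH = Σ nΔHc°(reactants) − Σ nΔHc°(products):
= [2·(-3919.4)] − [1·(-1559.7) + 4·(-393.5) + 1·(-285.8) + 2·(-2219.9)]
= 20.5 kJ/mol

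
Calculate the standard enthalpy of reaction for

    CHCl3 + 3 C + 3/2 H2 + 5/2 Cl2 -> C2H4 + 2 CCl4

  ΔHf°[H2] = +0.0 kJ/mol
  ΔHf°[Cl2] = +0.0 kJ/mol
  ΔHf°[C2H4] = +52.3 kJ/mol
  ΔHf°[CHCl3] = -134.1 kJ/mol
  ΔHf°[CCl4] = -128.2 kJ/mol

Products: 1·(+52.3) + 2·(-128.2) = -204.1
Reactants: 1·(-134.1) + 3·(+0.0) + 3/2·(+0.0) + 5/2·(+0.0) = -134.1
ΔH_rxn = (-204.1) − (-134.1) = -70.0 kJ/mol

ΔH_rxn = -70.0 kJ/mol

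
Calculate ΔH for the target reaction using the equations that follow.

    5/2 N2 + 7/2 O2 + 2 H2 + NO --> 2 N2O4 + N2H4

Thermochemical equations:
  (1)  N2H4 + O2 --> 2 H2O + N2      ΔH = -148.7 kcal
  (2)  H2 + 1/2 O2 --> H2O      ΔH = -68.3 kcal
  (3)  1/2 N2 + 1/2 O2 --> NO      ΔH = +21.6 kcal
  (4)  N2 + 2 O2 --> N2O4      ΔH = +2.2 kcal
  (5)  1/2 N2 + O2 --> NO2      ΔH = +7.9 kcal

(1) reversed: +148.7 kcal
(2) × 2: (2)·(-68.3) = -136.6 kcal
(3) reversed: -21.6 kcal
(4) × 2: (2)·(+2.2) = +4.4 kcal
(5): not needed.
Since enthalpy is a state function, ΔH = (+148.7) + (-136.6) + (-21.6) + (+4.4) = -5.1 kcal

ΔH = -5.1 kcal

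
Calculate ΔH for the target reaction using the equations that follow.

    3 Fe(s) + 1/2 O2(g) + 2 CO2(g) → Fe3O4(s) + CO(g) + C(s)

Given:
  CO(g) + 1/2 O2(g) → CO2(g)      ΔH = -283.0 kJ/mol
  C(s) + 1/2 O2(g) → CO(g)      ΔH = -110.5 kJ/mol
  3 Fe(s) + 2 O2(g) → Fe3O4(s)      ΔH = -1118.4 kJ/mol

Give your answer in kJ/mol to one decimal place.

equation 1 reversed and × 2 (CO2(g) must end up as a reactant; ×2 to match 2 CO2(g) in the target): (-2)·(-283.0) = +566.0 kJ/mol
equation 2 reversed (reverse to put C(s) on the product side): +110.5 kJ/mol
equation 3 as written (Fe3O4(s) already on the product side): -1118.4 kJ/mol
ΔH = (-2)·(-283.0) + (-1)·(-110.5) + (1)·(-1118.4) = -441.9 kJ/mol

ΔH = -441.9 kJ/mol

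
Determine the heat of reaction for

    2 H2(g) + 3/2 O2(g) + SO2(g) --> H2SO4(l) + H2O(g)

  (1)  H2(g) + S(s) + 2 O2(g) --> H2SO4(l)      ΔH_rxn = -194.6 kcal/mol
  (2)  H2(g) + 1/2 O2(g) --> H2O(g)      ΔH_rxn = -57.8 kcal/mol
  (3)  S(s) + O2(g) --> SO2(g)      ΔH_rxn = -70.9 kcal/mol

ΔH_rxn = -181.5 kcal/mol

(1) as written: -194.6 kcal/mol
(2) as written: -57.8 kcal/mol
(3) reversed: +70.9 kcal/mol
ΔH_rxn = (1)·(-194.6) + (1)·(-57.8) + (-1)·(-70.9) = -181.5 kcal/mol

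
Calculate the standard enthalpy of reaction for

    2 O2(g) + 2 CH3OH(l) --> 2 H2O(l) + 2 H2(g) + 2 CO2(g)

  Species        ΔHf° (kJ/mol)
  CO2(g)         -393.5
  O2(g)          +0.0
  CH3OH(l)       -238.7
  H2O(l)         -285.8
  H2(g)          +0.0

Products: 2·(-285.8) + 2·(+0.0) + 2·(-393.5) = -1358.6
Reactants: 2·(+0.0) + 2·(-238.7) = -477.4
ΔH° = (-1358.6) − (-477.4) = -881.2 kJ/mol

ΔH° = -881.2 kJ/mol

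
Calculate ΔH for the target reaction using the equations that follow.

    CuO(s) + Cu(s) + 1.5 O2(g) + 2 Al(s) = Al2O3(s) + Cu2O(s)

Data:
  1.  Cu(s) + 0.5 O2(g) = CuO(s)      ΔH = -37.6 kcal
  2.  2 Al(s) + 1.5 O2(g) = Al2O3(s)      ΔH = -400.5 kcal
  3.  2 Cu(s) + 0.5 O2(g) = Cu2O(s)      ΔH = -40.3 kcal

ΔH = -403.2 kcal

eq. 1 reversed: +37.6 kcal
eq. 2 as written: -400.5 kcal
eq. 3 as written: -40.3 kcal
ΔH = (-1)·(-37.6) + (1)·(-400.5) + (1)·(-40.3) = -403.2 kcal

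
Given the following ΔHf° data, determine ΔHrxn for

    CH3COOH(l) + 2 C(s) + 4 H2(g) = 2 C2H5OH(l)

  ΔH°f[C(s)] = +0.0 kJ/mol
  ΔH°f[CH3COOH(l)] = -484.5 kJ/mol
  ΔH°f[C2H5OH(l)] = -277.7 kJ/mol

Products: 2·(-277.7) = -555.4
Reactants: 1·(-484.5) + 2·(+0.0) + 4·(+0.0) = -484.5
ΔHrxn = (-555.4) − (-484.5) = -70.9 kJ/mol

ΔHrxn = -70.9 kJ/mol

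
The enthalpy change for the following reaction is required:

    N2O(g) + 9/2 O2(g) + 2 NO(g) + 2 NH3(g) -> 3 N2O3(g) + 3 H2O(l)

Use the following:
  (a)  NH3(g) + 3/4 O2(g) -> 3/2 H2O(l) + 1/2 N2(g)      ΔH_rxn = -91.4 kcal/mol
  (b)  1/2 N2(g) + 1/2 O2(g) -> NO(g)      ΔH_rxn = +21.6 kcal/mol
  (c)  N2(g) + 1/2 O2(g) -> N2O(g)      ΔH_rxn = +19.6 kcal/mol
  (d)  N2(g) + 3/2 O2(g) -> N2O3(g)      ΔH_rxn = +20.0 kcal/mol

ΔH_rxn = -185.6 kcal/mol

(a) × 2: (2)·(-91.4) = -182.8 kcal/mol
(b) reversed and × 2: (-2)·(+21.6) = -43.2 kcal/mol
(c) reversed: -19.6 kcal/mol
(d) × 3: (3)·(+20.0) = +60.0 kcal/mol
Since enthalpy is a state function, ΔH_rxn = (2)·(-91.4) + (-2)·(+21.6) + (-1)·(+19.6) + (3)·(+20.0) = -185.6 kcal/mol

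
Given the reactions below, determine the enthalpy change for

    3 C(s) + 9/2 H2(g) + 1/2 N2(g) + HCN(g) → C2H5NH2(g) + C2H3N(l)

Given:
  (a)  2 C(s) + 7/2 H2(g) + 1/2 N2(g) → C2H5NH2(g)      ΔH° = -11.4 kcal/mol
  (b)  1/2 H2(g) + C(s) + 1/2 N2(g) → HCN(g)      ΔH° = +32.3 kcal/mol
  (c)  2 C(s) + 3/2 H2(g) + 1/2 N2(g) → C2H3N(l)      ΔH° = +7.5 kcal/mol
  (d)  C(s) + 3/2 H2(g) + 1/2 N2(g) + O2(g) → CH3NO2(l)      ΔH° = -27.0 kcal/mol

ΔH° = -36.2 kcal/mol

(a) as written (C2H5NH2(g) already on the product side): -11.4 kcal/mol
(b) reversed (HCN(g) must end up as a reactant): -32.3 kcal/mol
(c) as written (C2H3N(l) already on the product side): +7.5 kcal/mol
(d): not needed (CH3NO2(l) appears nowhere else).
ΔH° = (1)·(-11.4) + (-1)·(+32.3) + (1)·(+7.5) = -36.2 kcal/mol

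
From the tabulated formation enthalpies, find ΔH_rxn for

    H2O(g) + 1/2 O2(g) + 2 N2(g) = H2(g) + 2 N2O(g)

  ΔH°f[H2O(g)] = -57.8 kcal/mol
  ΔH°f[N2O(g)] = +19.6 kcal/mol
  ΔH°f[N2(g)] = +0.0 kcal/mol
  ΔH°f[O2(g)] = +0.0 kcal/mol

Products: 1·(+0.0) + 2·(+19.6) = +39.2
Reactants: 1·(-57.8) + 1/2·(+0.0) + 2·(+0.0) = -57.8
ΔH_rxn = (+39.2) − (-57.8) = 97.0 kcal/mol

ΔH_rxn = 97.0 kcal/mol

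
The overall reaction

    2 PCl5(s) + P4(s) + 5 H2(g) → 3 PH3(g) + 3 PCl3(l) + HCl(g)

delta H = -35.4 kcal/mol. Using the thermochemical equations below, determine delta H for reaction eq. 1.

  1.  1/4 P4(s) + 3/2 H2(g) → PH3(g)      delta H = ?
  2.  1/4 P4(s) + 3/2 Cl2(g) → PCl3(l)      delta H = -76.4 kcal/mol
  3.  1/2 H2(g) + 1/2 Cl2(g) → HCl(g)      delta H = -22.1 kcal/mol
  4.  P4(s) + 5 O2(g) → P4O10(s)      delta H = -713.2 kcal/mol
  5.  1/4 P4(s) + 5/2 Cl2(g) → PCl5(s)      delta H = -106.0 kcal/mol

delta H = 1.3 kcal/mol

eq. 1 × 3 (scale by 3 for the 3 PH3(g)): contributes 3·x
eq. 2 × 3 (scale by 3 for the 3 PCl3(l)): (3)·(-76.4) = -229.2 kcal/mol
eq. 3 as written (HCl(g) already on the product side): -22.1 kcal/mol
eq. 4: not needed (O2(g) appears nowhere else).
eq. 5 reversed and × 2 (reverse to put PCl5(s) on the reactant side; ×2 to match 2 PCl5(s) in the target): (-2)·(-106.0) = +212.0 kcal/mol
-35.4 = (-229.2) + (-22.1) + (+212.0) + 3·x
x = (-35.4 − (-39.3)) / (3) = 1.3 kcal/mol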